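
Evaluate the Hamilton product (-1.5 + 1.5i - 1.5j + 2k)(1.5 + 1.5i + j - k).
-1 - 0.5i + 0.75j + 8.25k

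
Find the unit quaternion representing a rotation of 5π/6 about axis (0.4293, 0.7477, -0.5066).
0.2588 + 0.4147i + 0.7222j - 0.4893k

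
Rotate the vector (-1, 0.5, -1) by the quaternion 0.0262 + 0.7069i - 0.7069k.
(1.017, -0.425, 1.017)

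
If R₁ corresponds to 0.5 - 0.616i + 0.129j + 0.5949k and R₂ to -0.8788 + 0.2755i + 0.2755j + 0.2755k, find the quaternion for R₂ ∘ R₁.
-0.4691 + 0.8074i - 0.3092j - 0.1798k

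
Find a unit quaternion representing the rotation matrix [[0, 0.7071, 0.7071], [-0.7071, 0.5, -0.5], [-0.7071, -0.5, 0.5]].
0.7071 + 0.5j - 0.5k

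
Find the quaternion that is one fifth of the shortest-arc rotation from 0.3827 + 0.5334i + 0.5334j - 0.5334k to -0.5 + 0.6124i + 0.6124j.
0.2085 + 0.6101i + 0.6101j - 0.4606k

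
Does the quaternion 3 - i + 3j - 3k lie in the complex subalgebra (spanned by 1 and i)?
No. The quaternion 3 - i + 3j - 3k has j-coefficient y = 3 and k-coefficient z = -3, not both zero, so it does not lie in the complex subalgebra spanned by 1 and i.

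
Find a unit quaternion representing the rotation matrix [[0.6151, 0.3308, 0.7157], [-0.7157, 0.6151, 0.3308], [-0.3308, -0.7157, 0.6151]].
0.8434 - 0.3102i + 0.3102j - 0.3102k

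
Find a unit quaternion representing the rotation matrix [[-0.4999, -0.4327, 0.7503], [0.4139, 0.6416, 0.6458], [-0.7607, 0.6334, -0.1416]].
0.5 - 0.0062i + 0.7555j + 0.4233k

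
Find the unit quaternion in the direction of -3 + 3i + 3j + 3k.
-0.5 + 0.5i + 0.5j + 0.5k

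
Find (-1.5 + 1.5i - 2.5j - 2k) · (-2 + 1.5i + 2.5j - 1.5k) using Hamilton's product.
4 + 3.5i + 0.5j + 13.75k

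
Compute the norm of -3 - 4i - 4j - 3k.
√50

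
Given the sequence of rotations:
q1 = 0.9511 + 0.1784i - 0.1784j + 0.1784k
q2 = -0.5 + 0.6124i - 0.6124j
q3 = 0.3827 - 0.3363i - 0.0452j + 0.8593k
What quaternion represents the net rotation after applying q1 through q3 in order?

q2 · q1 = -0.6941 + 0.384i - 0.6025j - 0.0892k
q3 · q2 · q1 = -0.0871 + 0.9021i + 0.1008j - 0.4106k
-0.0871 + 0.9021i + 0.1008j - 0.4106k


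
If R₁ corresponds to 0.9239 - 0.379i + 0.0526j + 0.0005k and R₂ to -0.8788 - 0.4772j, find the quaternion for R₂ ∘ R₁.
-0.7868 + 0.3328i - 0.4871j - 0.1813k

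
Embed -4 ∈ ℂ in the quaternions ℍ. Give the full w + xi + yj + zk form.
-4 + 0i + 0j + 0k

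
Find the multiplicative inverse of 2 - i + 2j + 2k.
0.1538 + 0.0769i - 0.1538j - 0.1538k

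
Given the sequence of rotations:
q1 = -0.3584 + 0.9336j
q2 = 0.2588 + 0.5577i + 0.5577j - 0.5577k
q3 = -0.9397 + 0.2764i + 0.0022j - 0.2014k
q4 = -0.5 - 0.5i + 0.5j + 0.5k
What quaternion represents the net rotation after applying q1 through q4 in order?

q2 · q1 = -0.6134 + 0.3208i + 0.0417j + 0.7205k
q3 · q2 · q1 = 0.6328 - 0.461i - 0.3043j - 0.5427k
q4 · q3 · q2 · q1 = -0.1234 - 0.2051i - 0.0333j + 0.9704k
-0.1234 - 0.2051i - 0.0333j + 0.9704k


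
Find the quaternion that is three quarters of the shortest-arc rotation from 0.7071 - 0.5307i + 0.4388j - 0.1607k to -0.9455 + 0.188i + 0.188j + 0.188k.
0.9362 - 0.2934i - 0.0268j - 0.1917k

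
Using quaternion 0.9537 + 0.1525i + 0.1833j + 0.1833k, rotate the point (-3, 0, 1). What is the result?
(-2.191, -1.44, 1.767)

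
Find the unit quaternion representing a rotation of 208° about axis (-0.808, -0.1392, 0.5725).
-0.2419 - 0.784i - 0.1351j + 0.5555k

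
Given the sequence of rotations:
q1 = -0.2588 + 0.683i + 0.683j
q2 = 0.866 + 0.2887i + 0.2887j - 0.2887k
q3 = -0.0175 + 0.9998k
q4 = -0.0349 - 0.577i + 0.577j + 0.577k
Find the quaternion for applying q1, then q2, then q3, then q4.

q2 · q1 = -0.6185 + 0.7139i + 0.3196j + 0.0747k
q3 · q2 · q1 = -0.0639 - 0.332i + 0.7082j - 0.6197k
q4 · q3 · q2 · q1 = -0.2404 - 0.7177i - 0.6107j - 0.2323k
-0.2404 - 0.7177i - 0.6107j - 0.2323k


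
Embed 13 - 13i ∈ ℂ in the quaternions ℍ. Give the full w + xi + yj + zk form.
13 - 13i + 0j + 0k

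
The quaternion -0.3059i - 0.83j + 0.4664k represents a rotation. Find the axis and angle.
axis = (-0.3059, -0.83, 0.4664), θ = π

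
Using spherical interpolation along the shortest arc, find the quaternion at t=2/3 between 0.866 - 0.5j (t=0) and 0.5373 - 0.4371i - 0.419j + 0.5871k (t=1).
0.7032 - 0.3113i - 0.4835j + 0.4181k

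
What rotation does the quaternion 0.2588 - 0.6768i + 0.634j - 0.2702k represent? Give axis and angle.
axis = (-0.7007, 0.6564, -0.2797), θ = 5π/6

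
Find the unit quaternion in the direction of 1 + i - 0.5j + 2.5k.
0.343 + 0.343i - 0.1715j + 0.8575k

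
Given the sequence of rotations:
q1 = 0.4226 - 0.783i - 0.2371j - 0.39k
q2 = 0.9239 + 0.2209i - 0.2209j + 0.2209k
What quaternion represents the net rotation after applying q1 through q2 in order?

q2 · q1 = 0.5972 - 0.4915i - 0.3992j - 0.4923k
0.5972 - 0.4915i - 0.3992j - 0.4923k


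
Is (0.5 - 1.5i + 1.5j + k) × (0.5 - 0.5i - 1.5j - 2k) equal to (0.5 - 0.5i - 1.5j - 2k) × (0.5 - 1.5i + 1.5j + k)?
No: pq = 3.75 - 2.5i - 3.5j + 2.5k ≠ 3.75 + 0.5i + 3.5j - 3.5k = qp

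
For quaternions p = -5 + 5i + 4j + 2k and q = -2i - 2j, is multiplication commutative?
No: pq = 18 + 14i + 6j - 2k ≠ 18 + 6i + 14j + 2k = qp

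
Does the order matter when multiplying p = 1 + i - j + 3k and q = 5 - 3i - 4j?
Yes: pq = 4 + 14i - 18j + 8k ≠ 4 - 10i + 22k = qp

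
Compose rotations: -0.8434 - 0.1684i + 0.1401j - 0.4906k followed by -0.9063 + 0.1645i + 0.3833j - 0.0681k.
0.705 - 0.1646i - 0.3581j + 0.5897k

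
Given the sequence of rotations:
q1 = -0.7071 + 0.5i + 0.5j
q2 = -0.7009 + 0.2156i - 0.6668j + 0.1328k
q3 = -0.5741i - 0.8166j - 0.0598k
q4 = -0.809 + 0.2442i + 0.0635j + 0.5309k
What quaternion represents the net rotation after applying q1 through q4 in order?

q2 · q1 = 0.7212 - 0.5693i + 0.1874j + 0.3473k
q3 · q2 · q1 = -0.153 - 0.6864i - 0.3555j - 0.6156k
q4 · q3 · q2 · q1 = 0.6408 + 0.6676i + 0.0638j + 0.3736k
0.6408 + 0.6676i + 0.0638j + 0.3736k


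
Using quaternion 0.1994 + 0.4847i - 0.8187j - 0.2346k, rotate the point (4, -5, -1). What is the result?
(2.252, -5.84, -1.68)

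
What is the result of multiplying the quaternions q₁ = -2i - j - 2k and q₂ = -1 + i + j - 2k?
-1 + 6i - 5j + k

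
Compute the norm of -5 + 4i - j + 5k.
√67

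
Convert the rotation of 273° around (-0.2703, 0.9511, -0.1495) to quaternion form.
-0.7254 - 0.1861i + 0.6547j - 0.1029k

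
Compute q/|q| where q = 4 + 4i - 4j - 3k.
0.5298 + 0.5298i - 0.5298j - 0.3974k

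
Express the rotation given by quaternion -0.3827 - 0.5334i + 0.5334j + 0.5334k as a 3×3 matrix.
[[-0.1381, -0.1608, -0.9773], [-0.9773, -0.1381, 0.1608], [-0.1608, 0.9773, -0.1381]]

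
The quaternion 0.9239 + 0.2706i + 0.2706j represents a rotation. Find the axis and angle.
axis = (√2/2, √2/2, 0), θ = π/4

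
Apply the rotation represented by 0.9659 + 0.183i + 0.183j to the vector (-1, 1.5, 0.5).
(-0.656, 1.156, 1.317)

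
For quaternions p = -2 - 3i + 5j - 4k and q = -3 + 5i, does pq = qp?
No: pq = 21 - i - 35j - 13k ≠ 21 - i + 5j + 37k = qp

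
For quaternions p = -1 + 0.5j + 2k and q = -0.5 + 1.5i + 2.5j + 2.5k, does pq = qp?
No: pq = -5.75 - 5.25i + 0.25j - 4.25k ≠ -5.75 + 2.25i - 5.75j - 2.75k = qp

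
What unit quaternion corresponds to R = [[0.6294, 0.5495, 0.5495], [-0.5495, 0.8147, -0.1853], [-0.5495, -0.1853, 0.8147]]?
0.9026 + 0.3044j - 0.3044k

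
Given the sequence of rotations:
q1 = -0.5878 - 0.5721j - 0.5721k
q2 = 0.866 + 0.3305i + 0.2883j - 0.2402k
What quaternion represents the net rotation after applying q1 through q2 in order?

q2 · q1 = -0.4815 - 0.4966i - 0.4758j - 0.5433k
-0.4815 - 0.4966i - 0.4758j - 0.5433k


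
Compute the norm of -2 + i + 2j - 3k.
√18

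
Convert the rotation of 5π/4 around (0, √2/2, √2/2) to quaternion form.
-0.3827 + 0.6533j + 0.6533k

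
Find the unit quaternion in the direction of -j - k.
-0.7071j - 0.7071k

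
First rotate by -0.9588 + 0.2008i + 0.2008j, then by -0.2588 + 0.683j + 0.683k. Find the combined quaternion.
0.111 - 0.1891i - 0.5697j - 0.792k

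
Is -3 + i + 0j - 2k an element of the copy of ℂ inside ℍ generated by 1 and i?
No. The quaternion -3 + i - 2k has j-coefficient y = 0 and k-coefficient z = -2, not both zero, so it does not lie in the complex subalgebra spanned by 1 and i.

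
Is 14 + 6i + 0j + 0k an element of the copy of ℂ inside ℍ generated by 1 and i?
Yes. The quaternion 14 + 6i has j- and k-coefficients y = z = 0, so it lies in the complex subalgebra spanned by 1 and i.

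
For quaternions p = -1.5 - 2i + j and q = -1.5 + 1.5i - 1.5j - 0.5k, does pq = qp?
No: pq = 6.75 + 0.25i - 0.25j + 2.25k ≠ 6.75 + 1.25i + 1.75j - 0.75k = qp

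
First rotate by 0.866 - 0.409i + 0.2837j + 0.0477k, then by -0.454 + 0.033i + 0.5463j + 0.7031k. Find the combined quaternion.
-0.5682 + 0.0409i + 0.0552j + 0.82k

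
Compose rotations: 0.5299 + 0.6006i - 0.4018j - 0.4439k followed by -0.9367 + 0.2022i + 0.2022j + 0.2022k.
-0.4468 - 0.4639i + 0.6947j + 0.3203k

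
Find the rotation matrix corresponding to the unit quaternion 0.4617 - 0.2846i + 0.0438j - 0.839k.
[[-0.4117, 0.7498, 0.518], [-0.7997, -0.5698, 0.1893], [0.4371, -0.3363, 0.8342]]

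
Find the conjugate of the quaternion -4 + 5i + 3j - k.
-4 - 5i - 3j + k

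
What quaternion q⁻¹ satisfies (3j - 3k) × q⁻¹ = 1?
-0.1667j + 0.1667k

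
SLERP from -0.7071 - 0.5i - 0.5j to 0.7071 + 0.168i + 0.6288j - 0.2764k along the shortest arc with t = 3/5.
-0.725 - 0.309i - 0.5917j + 0.1696k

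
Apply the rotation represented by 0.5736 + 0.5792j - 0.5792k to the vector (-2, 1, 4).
(4.006, -1.026, 1.974)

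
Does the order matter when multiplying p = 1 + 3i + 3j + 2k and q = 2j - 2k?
Yes: pq = -2 - 10i + 8j + 4k ≠ -2 + 10i - 4j - 8k = qp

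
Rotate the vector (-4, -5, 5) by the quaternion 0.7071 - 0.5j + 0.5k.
(0, -7.828, 2.172)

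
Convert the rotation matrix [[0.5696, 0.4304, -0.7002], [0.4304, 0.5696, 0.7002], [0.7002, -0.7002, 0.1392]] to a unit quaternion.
0.7547 - 0.4639i - 0.4639j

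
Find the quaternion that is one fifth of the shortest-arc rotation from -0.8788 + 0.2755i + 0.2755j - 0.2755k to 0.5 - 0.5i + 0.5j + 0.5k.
-0.8611 + 0.3498i + 0.1172j - 0.3498k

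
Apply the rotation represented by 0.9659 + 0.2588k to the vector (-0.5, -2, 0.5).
(0.567, -1.982, 0.5)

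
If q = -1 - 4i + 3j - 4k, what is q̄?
-1 + 4i - 3j + 4k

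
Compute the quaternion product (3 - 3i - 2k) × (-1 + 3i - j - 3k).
10i - 18j - 4k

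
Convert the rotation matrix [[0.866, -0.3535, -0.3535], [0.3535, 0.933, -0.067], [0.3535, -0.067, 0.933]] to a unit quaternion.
0.9659 - 0.183j + 0.183k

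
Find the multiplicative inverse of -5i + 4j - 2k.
0.1111i - 0.0889j + 0.0444k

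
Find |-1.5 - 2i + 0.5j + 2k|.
3.24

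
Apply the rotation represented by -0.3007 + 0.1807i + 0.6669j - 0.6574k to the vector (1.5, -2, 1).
(-1.461, 0.046, 2.261)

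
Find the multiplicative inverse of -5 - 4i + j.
-0.119 + 0.0952i - 0.0238j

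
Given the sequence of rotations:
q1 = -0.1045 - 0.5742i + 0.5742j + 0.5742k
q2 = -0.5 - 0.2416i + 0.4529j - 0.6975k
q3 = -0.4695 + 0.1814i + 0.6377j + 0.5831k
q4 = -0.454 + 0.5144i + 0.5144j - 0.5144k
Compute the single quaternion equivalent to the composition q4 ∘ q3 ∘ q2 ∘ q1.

q2 · q1 = 0.054 + 0.9729i + 0.2048j - 0.0929k
q3 · q2 · q1 = -0.2783 - 0.6256i + 0.5224j - 0.5082k
q4 · q3 · q2 · q1 = -0.082 + 0.1482i + 0.2029j + 0.9644k
-0.082 + 0.1482i + 0.2029j + 0.9644k


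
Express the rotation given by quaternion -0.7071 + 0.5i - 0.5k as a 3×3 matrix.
[[0.5, -0.7071, -0.5], [0.7071, 0, 0.7071], [-0.5, -0.7071, 0.5]]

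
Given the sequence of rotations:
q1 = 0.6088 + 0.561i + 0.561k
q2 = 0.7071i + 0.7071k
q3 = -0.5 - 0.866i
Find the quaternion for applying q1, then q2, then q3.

q2 · q1 = -0.7934 + 0.4305i + 0.4305k
q3 · q2 · q1 = 0.7695 + 0.4718i + 0.3728j - 0.2152k
0.7695 + 0.4718i + 0.3728j - 0.2152k


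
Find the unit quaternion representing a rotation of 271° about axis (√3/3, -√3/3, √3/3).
-0.7133 + 0.4047i - 0.4047j + 0.4047k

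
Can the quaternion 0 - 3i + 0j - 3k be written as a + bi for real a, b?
No. The quaternion -3i - 3k has j-coefficient y = 0 and k-coefficient z = -3, not both zero, so it does not lie in the complex subalgebra spanned by 1 and i.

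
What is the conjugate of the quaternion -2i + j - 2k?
2i - j + 2k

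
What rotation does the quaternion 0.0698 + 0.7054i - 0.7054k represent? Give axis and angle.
axis = (√2/2, 0, -√2/2), θ = 172°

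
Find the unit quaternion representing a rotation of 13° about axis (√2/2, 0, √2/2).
0.9936 + 0.08i + 0.08k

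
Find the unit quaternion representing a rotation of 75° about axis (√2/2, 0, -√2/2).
0.7934 + 0.4305i - 0.4305k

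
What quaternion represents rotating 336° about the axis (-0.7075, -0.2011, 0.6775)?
-0.9781 - 0.1471i - 0.0418j + 0.1409k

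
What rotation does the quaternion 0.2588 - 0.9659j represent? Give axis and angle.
axis = (0, -1, 0), θ = 5π/6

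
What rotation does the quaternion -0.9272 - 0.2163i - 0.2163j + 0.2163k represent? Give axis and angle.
axis = (-√3/3, -√3/3, √3/3), θ = 316°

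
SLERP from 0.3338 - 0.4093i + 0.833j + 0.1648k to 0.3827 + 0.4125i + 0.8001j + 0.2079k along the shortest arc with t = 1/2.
0.3933 + 0.0018i + 0.8964j + 0.2046k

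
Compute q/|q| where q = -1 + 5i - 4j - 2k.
-0.1474 + 0.7372i - 0.5898j - 0.2949k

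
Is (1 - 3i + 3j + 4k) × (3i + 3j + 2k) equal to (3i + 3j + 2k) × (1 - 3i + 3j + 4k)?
No: pq = -8 - 3i + 21j - 16k ≠ -8 + 9i - 15j + 20k = qp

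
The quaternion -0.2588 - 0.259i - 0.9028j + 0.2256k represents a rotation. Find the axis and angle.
axis = (-0.2681, -0.9346, 0.2336), θ = 7π/6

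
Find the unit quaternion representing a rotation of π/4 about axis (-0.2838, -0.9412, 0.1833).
0.9239 - 0.1086i - 0.3602j + 0.0701k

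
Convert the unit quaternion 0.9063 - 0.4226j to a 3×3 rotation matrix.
[[0.6428, 0, -0.766], [0, 1, 0], [0.766, 0, 0.6428]]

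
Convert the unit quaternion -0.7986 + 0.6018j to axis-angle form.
axis = (0, 1, 0), θ = 286°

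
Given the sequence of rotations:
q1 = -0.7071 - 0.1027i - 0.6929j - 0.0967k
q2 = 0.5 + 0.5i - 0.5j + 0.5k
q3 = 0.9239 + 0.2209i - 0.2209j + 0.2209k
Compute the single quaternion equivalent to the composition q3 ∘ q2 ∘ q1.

q2 · q1 = -0.6003 - 0.0101i + 0.0041j - 0.7997k
q3 · q2 · q1 = -0.3748 + 0.0338i + 0.3108j - 0.8728k
-0.3748 + 0.0338i + 0.3108j - 0.8728k


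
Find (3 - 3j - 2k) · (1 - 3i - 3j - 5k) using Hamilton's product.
-16 - 6j - 26k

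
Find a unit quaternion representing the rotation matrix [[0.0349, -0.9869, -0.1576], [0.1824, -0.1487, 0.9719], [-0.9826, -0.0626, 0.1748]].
0.515 - 0.5022i + 0.4005j + 0.5676k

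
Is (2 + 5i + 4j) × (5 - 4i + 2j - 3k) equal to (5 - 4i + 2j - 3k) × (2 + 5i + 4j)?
No: pq = 22 + 5i + 39j + 20k ≠ 22 + 29i + 9j - 32k = qp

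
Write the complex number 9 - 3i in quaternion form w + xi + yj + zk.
9 - 3i + 0j + 0k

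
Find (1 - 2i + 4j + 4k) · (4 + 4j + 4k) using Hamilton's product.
-28 - 8i + 28j + 12k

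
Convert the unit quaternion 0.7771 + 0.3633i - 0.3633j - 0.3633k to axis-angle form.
axis = (√3/3, -√3/3, -√3/3), θ = 78°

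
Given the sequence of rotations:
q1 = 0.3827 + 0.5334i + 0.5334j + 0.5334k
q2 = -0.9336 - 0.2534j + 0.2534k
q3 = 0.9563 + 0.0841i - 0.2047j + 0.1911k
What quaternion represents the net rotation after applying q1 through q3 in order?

q2 · q1 = -0.3573 - 0.7683i - 0.4598j - 0.2658k
q3 · q2 · q1 = -0.3204 - 0.6225i - 0.491j - 0.5184k
-0.3204 - 0.6225i - 0.491j - 0.5184k


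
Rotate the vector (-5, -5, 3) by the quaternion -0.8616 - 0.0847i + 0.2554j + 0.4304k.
(-7.526, 1.071, -1.099)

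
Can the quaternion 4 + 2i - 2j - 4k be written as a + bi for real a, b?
No. The quaternion 4 + 2i - 2j - 4k has j-coefficient y = -2 and k-coefficient z = -4, not both zero, so it does not lie in the complex subalgebra spanned by 1 and i.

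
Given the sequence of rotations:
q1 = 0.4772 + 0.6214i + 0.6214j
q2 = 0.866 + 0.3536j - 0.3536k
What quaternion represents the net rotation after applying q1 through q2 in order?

q2 · q1 = 0.1935 + 0.7579i + 0.4871j - 0.3885k
0.1935 + 0.7579i + 0.4871j - 0.3885k


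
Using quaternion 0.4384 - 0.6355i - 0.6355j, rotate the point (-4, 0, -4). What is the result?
(1.46, -5.46, 0.233)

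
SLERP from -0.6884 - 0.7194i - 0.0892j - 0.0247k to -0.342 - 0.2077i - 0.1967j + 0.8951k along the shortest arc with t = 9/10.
-0.4107 - 0.2878i - 0.1972j + 0.8424k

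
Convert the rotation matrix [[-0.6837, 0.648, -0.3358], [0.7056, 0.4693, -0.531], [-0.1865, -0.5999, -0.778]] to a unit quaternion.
-0.0436 + 0.3953i + 0.856j - 0.3303k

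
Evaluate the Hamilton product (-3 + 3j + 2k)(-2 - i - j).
9 + 5i - 5j - k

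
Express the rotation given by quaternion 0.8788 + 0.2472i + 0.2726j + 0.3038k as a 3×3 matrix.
[[0.6668, -0.3992, 0.6293], [0.6687, 0.6932, -0.2688], [-0.3289, 0.6001, 0.7292]]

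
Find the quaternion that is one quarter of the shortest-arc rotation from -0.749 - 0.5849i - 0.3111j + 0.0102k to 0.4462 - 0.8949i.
-0.5023 - 0.8206i - 0.2725j + 0.0089k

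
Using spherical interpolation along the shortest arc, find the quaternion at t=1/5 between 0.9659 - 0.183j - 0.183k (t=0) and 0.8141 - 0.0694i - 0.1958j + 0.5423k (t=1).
0.9802 - 0.0153i - 0.1948j - 0.0325k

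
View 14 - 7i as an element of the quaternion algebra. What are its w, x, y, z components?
14 - 7i + 0j + 0k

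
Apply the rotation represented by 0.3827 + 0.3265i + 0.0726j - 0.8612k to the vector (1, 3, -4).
(3.653, -1.202, -3.348)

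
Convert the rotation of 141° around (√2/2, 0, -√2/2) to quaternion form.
0.3338 + 0.6665i - 0.6665k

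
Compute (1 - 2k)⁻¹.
0.2 + 0.4k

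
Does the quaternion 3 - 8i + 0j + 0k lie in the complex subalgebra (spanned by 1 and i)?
Yes. The quaternion 3 - 8i has j- and k-coefficients y = z = 0, so it lies in the complex subalgebra spanned by 1 and i.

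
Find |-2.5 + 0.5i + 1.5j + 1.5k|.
√11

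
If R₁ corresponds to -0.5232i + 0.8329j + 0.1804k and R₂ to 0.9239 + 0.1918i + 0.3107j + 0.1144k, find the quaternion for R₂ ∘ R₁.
-0.1791 - 0.5226i + 0.6751j + 0.489k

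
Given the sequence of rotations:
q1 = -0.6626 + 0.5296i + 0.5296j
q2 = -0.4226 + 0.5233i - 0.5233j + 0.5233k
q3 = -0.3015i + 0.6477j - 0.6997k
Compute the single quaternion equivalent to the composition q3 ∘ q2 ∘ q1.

q2 · q1 = 0.28 - 0.8477i + 0.4001j + 0.2075k
q3 · q2 · q1 = -0.3695 + 0.3299i + 0.8371j + 0.2325k
-0.3695 + 0.3299i + 0.8371j + 0.2325k


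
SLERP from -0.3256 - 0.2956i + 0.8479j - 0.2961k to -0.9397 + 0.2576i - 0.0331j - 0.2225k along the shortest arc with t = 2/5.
-0.7222 - 0.0829i + 0.6018j - 0.3308k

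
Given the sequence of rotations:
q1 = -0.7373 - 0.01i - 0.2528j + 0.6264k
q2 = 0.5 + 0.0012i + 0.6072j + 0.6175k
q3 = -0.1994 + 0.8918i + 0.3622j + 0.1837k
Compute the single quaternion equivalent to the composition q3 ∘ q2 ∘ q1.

q2 · q1 = -0.6019 + 0.5306i - 0.581j - 0.1363k
q3 · q2 · q1 = -0.1177 - 0.5852i + 0.1169j - 0.7937k
-0.1177 - 0.5852i + 0.1169j - 0.7937k


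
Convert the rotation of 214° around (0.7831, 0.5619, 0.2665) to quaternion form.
-0.2924 + 0.7489i + 0.5373j + 0.2549k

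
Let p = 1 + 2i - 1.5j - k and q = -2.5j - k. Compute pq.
-4.75 - i - 0.5j - 6k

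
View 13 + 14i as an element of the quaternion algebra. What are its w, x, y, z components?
13 + 14i + 0j + 0k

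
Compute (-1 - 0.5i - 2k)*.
-1 + 0.5i + 2k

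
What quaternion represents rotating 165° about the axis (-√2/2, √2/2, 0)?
0.1305 - 0.7011i + 0.7011j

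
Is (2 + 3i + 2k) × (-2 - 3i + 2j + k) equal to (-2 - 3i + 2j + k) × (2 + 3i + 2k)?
No: pq = 3 - 16i - 5j + 4k ≠ 3 - 8i + 13j - 8k = qp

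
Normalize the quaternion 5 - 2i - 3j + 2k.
0.7715 - 0.3086i - 0.4629j + 0.3086k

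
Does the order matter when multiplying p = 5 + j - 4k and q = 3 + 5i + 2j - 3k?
Yes: pq = 1 + 30i - 7j - 32k ≠ 1 + 20i + 33j - 22k = qp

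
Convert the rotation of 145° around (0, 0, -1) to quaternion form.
0.3007 - 0.9537k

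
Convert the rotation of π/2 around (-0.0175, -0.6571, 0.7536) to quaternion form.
0.7071 - 0.0124i - 0.4646j + 0.5329k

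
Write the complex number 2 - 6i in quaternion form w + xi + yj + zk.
2 - 6i + 0j + 0k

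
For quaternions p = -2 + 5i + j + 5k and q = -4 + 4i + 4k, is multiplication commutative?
No: pq = -32 - 24i - 4j - 32k ≠ -32 - 32i - 4j - 24k = qp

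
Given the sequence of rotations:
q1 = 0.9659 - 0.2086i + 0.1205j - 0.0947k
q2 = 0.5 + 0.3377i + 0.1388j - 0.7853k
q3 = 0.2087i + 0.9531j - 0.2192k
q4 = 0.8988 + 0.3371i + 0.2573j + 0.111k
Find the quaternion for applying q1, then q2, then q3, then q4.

q2 · q1 = 0.4623 + 0.3034i + 0.3901j - 0.7362k
q3 · q2 · q1 = -0.5965 - 0.5197i + 0.5278j - 0.3091k
q4 · q3 · q2 · q1 = -0.4624 - 0.8063i + 0.3674j - 0.0324k
-0.4624 - 0.8063i + 0.3674j - 0.0324k


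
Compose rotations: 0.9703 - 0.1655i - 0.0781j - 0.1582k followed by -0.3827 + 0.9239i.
-0.2184 + 0.9598i + 0.176j - 0.0116k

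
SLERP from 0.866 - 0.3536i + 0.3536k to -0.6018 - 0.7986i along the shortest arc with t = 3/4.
0.8116 + 0.572i + 0.1188k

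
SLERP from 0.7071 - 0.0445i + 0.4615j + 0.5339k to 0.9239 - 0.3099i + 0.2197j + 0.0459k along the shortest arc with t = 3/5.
0.8815 - 0.2138i + 0.3344j + 0.2559k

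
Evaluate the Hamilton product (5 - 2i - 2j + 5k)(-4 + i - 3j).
-24 + 28i - 2j - 12k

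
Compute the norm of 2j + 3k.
√13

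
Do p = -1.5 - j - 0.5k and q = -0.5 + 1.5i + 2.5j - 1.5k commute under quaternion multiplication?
No: pq = 2.5 + 0.5i - 4j + 4k ≠ 2.5 - 5i - 2.5j + k = qp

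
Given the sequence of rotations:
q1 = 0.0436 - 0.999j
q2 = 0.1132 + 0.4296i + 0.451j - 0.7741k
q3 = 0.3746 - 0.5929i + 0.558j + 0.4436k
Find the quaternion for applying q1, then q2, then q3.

q2 · q1 = 0.4555 - 0.7546i - 0.0934j - 0.4629k
q3 · q2 · q1 = -0.0193 - 0.7696i - 0.39j + 0.5051k
-0.0193 - 0.7696i - 0.39j + 0.5051k


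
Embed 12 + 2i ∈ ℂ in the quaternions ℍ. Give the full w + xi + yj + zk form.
12 + 2i + 0j + 0k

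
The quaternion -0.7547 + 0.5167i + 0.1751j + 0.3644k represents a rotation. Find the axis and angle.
axis = (0.7876, 0.2669, 0.5554), θ = 278°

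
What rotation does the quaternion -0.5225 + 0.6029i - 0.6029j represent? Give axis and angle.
axis = (√2/2, -√2/2, 0), θ = 243°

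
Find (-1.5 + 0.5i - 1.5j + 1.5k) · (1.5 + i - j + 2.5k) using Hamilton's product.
-8 - 3i - 0.5j - 0.5k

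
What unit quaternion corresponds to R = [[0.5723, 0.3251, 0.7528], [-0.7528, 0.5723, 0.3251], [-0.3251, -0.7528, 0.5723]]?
0.8242 - 0.327i + 0.327j - 0.327k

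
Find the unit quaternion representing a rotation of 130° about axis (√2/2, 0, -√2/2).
0.4226 + 0.6409i - 0.6409k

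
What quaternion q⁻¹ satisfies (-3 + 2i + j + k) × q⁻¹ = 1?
-0.2 - 0.1333i - 0.0667j - 0.0667k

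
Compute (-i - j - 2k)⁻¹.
0.1667i + 0.1667j + 0.3333k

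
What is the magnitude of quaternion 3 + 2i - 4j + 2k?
√33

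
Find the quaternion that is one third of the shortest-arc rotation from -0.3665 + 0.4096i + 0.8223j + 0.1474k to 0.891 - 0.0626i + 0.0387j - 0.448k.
-0.6487 + 0.3391i + 0.6127j + 0.298k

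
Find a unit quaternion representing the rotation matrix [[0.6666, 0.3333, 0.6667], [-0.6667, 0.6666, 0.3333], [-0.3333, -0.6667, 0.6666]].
0.866 - 0.2887i + 0.2887j - 0.2887k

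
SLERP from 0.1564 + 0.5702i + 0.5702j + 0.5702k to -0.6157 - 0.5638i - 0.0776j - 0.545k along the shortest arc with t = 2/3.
0.4853 + 0.5972i + 0.2582j + 0.5841k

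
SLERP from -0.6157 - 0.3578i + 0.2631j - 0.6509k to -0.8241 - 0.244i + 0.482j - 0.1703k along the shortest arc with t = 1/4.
-0.6913 - 0.3397i + 0.3297j - 0.5458k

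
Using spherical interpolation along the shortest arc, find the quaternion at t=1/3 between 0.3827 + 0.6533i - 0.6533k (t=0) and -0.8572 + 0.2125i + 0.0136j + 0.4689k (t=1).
0.6235 + 0.4014i - 0.0054j - 0.6709k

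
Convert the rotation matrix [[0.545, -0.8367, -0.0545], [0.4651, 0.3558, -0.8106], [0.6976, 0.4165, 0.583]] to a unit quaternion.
0.788 + 0.3893i - 0.2386j + 0.413k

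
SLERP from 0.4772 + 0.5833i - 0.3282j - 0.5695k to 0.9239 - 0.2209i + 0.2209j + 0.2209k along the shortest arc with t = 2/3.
0.9919 + 0.0905i + 0.0294j - 0.084k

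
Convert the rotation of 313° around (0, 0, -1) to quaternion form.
-0.9171 - 0.3987k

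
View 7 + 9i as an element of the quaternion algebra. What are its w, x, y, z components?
7 + 9i + 0j + 0k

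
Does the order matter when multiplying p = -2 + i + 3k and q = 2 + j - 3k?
Yes: pq = 5 - i + j + 13k ≠ 5 + 5i - 5j + 11k = qp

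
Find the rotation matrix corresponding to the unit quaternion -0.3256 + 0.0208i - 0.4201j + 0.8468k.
[[-0.7871, 0.534, 0.3088], [-0.5689, -0.435, -0.6979], [-0.2383, -0.725, 0.6462]]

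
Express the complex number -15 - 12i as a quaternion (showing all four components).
-15 - 12i + 0j + 0k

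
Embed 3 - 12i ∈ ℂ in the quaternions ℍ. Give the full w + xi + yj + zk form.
3 - 12i + 0j + 0k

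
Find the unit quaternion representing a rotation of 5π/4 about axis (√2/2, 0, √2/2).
-0.3827 + 0.6533i + 0.6533k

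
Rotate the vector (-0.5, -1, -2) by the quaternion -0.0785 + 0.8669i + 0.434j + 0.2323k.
(-1.716, -0.423, 1.459)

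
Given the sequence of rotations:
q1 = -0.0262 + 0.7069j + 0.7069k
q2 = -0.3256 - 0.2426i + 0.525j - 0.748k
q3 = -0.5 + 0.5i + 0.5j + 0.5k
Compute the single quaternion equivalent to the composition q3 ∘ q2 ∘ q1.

q2 · q1 = 0.1662 + 0.9062i - 0.0724j - 0.3821k
q3 · q2 · q1 = -0.309 - 0.5249i + 0.7634j - 0.2152k
-0.309 - 0.5249i + 0.7634j - 0.2152k


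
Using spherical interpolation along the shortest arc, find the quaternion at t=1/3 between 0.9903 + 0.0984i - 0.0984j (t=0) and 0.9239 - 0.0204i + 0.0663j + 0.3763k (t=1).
0.9889 + 0.0598i - 0.044j + 0.129k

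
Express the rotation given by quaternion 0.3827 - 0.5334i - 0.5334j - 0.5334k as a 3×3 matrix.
[[-0.1381, 0.9773, 0.1608], [0.1608, -0.1381, 0.9773], [0.9773, 0.1608, -0.1381]]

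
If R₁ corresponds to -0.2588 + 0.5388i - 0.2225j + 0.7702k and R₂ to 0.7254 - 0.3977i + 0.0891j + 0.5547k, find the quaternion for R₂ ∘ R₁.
-0.3809 + 0.6858i + 0.4207j + 0.4556k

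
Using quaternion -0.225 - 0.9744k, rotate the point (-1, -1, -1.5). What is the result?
(1.337, 0.46, -1.5)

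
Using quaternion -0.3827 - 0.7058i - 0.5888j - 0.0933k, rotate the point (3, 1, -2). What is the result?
(0.463, 3.555, 1.073)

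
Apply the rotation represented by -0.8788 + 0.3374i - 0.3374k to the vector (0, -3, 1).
(1.551, -1.041, 2.551)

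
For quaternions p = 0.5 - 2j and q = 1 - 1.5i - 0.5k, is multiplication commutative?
No: pq = 0.5 + 0.25i - 2j - 3.25k ≠ 0.5 - 1.75i - 2j + 2.75k = qp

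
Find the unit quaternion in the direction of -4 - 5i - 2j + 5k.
-0.4781 - 0.5976i - 0.239j + 0.5976k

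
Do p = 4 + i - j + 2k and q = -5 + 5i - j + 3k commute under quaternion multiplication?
No: pq = -32 + 14i + 8j + 6k ≠ -32 + 16i - 6j - 2k = qp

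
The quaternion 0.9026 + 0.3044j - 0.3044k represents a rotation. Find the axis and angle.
axis = (0, √2/2, -√2/2), θ = 51°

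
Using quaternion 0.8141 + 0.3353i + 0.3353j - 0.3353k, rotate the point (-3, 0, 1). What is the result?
(-1.33, 0.192, 2.863)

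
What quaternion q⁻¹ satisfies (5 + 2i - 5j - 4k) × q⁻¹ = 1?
0.0714 - 0.0286i + 0.0714j + 0.0571k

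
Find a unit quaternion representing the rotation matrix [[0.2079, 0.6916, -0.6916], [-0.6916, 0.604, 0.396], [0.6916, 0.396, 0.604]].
0.7772 - 0.445j - 0.445k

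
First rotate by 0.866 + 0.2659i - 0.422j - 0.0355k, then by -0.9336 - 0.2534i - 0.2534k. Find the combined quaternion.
-0.7501 - 0.5746i + 0.3176j - 0.0794k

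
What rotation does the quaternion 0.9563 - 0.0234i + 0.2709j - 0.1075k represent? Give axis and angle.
axis = (-0.08, 0.9265, -0.3677), θ = 34°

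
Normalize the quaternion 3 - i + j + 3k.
0.6708 - 0.2236i + 0.2236j + 0.6708k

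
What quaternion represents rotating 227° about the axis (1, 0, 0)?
-0.3987 + 0.9171i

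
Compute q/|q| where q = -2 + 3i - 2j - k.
-0.4714 + 0.7071i - 0.4714j - 0.2357k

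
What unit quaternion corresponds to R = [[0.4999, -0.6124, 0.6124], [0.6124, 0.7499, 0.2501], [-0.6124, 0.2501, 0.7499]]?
0.866 + 0.3536j + 0.3536k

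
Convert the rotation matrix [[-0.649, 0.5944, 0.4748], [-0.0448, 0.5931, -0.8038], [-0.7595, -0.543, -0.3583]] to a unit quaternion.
0.3827 + 0.1704i + 0.8063j - 0.4176k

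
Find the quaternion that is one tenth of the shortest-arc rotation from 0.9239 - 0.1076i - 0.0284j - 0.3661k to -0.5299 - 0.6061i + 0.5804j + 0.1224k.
0.9285 - 0.027i - 0.0971j - 0.3573k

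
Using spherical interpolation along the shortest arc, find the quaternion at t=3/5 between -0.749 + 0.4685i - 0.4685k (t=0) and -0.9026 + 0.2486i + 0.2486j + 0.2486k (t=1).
-0.9148 + 0.3677i + 0.1609j - 0.046k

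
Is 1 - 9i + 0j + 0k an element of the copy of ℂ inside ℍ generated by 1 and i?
Yes. The quaternion 1 - 9i has j- and k-coefficients y = z = 0, so it lies in the complex subalgebra spanned by 1 and i.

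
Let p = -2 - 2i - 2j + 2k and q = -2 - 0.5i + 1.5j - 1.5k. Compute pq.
9 + 5i - 3j - 5k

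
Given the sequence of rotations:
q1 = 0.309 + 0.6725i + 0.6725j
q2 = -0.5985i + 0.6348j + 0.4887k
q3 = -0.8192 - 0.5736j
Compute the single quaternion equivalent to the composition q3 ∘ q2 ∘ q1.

q2 · q1 = -0.0244 - 0.5136i + 0.5248j - 0.6784k
q3 · q2 · q1 = 0.321 + 0.8099i - 0.4159j + 0.2611k
0.321 + 0.8099i - 0.4159j + 0.2611k


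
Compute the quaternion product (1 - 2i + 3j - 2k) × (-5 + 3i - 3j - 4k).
2 - 5i - 32j + 3k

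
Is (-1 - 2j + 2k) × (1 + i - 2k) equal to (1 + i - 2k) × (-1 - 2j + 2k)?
No: pq = 3 + 3i + 6k ≠ 3 - 5i - 4j + 2k = qp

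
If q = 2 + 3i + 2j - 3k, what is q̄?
2 - 3i - 2j + 3k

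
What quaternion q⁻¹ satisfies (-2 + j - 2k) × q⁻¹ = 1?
-0.2222 - 0.1111j + 0.2222k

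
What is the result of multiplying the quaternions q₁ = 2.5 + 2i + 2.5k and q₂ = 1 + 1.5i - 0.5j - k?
2 + 7i + 4.5j - k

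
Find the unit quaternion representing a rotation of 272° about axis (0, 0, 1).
-0.7193 + 0.6947k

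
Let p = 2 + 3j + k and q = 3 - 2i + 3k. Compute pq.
3 + 5i + 7j + 15k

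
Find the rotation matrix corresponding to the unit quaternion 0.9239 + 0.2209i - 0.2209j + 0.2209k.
[[0.8048, -0.5058, -0.3106], [0.3106, 0.8048, -0.5058], [0.5058, 0.3106, 0.8048]]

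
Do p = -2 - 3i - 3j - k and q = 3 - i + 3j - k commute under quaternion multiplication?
No: pq = -1 - i - 17j - 13k ≠ -1 - 13i - 13j + 11k = qp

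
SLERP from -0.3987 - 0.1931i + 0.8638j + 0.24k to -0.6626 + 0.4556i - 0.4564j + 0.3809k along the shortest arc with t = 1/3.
-0.0206 - 0.3724i + 0.9276j + 0.0208k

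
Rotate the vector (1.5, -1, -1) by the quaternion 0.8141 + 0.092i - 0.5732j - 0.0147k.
(1.531, -1.044, 0.903)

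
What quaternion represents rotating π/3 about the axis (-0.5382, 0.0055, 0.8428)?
0.866 - 0.2691i + 0.0027j + 0.4214k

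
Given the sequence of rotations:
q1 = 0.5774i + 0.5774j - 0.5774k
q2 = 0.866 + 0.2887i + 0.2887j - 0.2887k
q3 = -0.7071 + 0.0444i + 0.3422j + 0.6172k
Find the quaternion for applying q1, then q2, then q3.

q2 · q1 = -0.5001 + 0.5i + 0.5j - 0.5k
q3 · q2 · q1 = 0.4689 - 0.8555i - 0.1939j - 0.104k
0.4689 - 0.8555i - 0.1939j - 0.104k


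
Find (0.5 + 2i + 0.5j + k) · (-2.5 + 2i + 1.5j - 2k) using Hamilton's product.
-4 - 6.5i + 5.5j - 1.5k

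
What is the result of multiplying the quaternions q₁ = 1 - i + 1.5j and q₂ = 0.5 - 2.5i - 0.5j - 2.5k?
-1.25 - 6.75i - 2.25j + 1.75k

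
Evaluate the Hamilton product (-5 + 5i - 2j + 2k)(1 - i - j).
-2 + 12i + j - 5k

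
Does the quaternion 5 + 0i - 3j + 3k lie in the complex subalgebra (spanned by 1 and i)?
No. The quaternion 5 - 3j + 3k has j-coefficient y = -3 and k-coefficient z = 3, not both zero, so it does not lie in the complex subalgebra spanned by 1 and i.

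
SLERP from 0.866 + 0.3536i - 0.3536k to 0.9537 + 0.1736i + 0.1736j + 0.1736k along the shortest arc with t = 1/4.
0.9194 + 0.3183i + 0.0459j - 0.2264k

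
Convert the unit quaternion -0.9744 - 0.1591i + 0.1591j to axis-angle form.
axis = (-√2/2, √2/2, 0), θ = 334°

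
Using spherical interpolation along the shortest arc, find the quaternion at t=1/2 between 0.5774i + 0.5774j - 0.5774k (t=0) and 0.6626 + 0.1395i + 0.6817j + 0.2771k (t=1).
0.4087 + 0.4422i + 0.7766j - 0.1852k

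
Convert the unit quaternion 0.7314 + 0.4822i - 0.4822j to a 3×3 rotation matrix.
[[0.535, -0.465, -0.7054], [-0.465, 0.535, -0.7054], [0.7054, 0.7054, 0.0699]]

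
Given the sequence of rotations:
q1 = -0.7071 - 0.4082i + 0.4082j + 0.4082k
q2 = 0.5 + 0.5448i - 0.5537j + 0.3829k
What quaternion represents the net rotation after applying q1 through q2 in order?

q2 · q1 = -0.0614 - 0.9716i + 0.2169j - 0.0703k
-0.0614 - 0.9716i + 0.2169j - 0.0703k


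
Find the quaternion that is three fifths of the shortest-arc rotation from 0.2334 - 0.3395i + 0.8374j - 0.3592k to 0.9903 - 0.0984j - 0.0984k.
0.8694 - 0.1818i + 0.3744j - 0.2663k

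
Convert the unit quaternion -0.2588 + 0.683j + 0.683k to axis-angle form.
axis = (0, √2/2, √2/2), θ = 7π/6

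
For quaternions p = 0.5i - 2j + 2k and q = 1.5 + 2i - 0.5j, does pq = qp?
No: pq = -2 + 1.75i + j + 6.75k ≠ -2 - 0.25i - 7j - 0.75k = qp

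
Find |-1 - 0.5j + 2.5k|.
2.739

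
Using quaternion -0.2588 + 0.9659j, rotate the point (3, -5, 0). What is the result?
(-2.598, -5, 1.5)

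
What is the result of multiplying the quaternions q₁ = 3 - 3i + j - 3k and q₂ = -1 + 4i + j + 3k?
17 + 21i - j + 5k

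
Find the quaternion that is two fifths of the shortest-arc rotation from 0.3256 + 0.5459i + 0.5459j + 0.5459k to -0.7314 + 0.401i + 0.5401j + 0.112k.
-0.134 + 0.5902i + 0.6598j + 0.4455k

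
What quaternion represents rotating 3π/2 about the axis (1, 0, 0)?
-0.7071 + 0.7071i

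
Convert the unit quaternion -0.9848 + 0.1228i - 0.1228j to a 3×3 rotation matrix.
[[0.9698, -0.0302, 0.2419], [-0.0302, 0.9698, 0.2419], [-0.2419, -0.2419, 0.9397]]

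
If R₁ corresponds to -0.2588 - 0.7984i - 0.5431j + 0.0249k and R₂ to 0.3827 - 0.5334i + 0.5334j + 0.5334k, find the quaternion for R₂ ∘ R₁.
-0.2485 + 0.1355i - 0.7585j + 0.587k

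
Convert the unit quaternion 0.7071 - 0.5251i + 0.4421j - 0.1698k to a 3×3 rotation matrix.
[[0.5514, -0.2242, 0.8035], [-0.7044, 0.3909, 0.5925], [-0.4469, -0.8927, 0.0576]]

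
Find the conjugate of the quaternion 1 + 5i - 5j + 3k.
1 - 5i + 5j - 3k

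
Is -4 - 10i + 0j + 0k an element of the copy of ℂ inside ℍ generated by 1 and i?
Yes. The quaternion -4 - 10i has j- and k-coefficients y = z = 0, so it lies in the complex subalgebra spanned by 1 and i.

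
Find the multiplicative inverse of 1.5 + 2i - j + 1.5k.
0.1579 - 0.2105i + 0.1053j - 0.1579k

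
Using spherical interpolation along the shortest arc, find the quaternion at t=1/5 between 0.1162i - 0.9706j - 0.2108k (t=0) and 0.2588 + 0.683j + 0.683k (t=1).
-0.0552 + 0.0953i - 0.9415j - 0.3186k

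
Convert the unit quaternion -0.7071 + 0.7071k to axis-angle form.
axis = (0, 0, 1), θ = 3π/2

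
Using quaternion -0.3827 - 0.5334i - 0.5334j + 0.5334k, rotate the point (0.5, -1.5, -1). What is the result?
(-1.374, 1.265, -0.109)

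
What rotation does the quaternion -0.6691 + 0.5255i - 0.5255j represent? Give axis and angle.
axis = (√2/2, -√2/2, 0), θ = 264°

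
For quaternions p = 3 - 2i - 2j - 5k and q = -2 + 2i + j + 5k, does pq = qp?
No: pq = 25 + 5i + 7j + 27k ≠ 25 + 15i + 7j + 23k = qp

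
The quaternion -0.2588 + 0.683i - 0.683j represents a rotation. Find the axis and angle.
axis = (√2/2, -√2/2, 0), θ = 7π/6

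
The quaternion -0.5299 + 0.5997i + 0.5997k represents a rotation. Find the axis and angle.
axis = (√2/2, 0, √2/2), θ = 244°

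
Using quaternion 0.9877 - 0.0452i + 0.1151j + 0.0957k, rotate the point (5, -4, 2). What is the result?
(6.011, -2.795, 1.028)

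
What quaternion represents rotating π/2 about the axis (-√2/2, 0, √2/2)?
0.7071 - 0.5i + 0.5k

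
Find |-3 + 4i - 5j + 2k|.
√54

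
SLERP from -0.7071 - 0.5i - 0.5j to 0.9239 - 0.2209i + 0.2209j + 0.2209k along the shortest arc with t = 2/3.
-0.9249 - 0.0284i - 0.3446j - 0.1581k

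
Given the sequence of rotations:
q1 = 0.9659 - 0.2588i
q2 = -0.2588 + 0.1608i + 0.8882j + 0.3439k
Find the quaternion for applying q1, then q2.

q2 · q1 = -0.2084 + 0.2223i + 0.7689j + 0.562k
-0.2084 + 0.2223i + 0.7689j + 0.562k


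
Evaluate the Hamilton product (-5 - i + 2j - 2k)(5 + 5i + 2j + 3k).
-18 - 20i - 7j - 37k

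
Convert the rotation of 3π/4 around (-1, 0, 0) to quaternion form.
0.3827 - 0.9239i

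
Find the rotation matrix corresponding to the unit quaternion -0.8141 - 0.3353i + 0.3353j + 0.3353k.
[[0.5503, 0.3211, -0.7708], [-0.7708, 0.5503, -0.3211], [0.3211, 0.7708, 0.5503]]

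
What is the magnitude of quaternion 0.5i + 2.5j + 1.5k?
2.958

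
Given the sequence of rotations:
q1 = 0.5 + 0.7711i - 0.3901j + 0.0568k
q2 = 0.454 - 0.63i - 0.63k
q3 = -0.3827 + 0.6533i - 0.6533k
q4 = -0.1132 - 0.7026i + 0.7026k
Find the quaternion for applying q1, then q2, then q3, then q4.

q2 · q1 = 0.7486 - 0.2107i - 0.6271j - 0.0434k
q3 · q2 · q1 = -0.1772 + 0.16i + 0.406j - 0.8821k
q4 · q3 · q2 · q1 = 0.7522 - 0.1789i - 0.5533j - 0.3099k
0.7522 - 0.1789i - 0.5533j - 0.3099k


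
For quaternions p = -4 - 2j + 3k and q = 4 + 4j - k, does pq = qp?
No: pq = -5 - 10i - 24j + 16k ≠ -5 + 10i - 24j + 16k = qp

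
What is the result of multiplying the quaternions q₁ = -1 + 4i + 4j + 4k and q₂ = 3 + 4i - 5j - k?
5 + 24i + 37j - 23k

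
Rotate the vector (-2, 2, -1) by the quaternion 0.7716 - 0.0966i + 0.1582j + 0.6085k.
(-2.485, -1.677, -0.121)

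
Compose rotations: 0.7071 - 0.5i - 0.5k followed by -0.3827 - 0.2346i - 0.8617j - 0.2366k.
-0.5062 + 0.4563i - 0.6083j - 0.4068k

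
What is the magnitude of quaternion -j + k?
√2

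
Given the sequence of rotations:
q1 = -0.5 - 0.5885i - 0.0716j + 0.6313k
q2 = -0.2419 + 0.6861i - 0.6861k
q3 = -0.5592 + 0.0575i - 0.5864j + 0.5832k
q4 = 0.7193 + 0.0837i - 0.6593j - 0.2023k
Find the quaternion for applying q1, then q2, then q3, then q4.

q2 · q1 = 0.9579 - 0.2498i - 0.012j + 0.1412k
q3 · q2 · q1 = -0.6107 + 0.119i - 0.7088j + 0.3325k
q4 · q3 · q2 · q1 = -0.8493 - 0.3281i - 0.1591j + 0.3818k
-0.8493 - 0.3281i - 0.1591j + 0.3818k
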